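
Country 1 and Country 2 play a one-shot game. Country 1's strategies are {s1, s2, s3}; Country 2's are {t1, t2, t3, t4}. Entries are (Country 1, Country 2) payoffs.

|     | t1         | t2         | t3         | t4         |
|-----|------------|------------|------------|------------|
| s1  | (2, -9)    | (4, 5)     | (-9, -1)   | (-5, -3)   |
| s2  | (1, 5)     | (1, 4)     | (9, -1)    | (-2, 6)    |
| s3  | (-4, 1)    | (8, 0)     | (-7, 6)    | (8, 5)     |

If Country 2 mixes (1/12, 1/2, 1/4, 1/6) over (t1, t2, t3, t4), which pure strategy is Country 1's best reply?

Country 1's best reply maximizes expected payoff against the mix.
s1: (1/12)·2 + (1/2)·4 + (1/4)·(-9) + (1/6)·(-5) = -11/12
s2: (1/12)·1 + (1/2)·1 + (1/4)·9 + (1/6)·(-2) = 5/2
s3: (1/12)·(-4) + (1/2)·8 + (1/4)·(-7) + (1/6)·8 = 13/4
Highest expected payoff is 13/4, from s3.

s3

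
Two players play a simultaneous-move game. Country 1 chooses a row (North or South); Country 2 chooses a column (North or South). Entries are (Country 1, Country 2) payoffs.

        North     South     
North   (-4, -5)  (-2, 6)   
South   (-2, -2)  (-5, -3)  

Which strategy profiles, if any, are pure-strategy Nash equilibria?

(North, South) and (South, North)

A profile is a Nash equilibrium when each player is best-responding to the other.
Country 1's best responses — vs North: South (payoff -2); vs South: North (payoff -2).
Country 2's best responses — vs North: South (payoff 6); vs South: North (payoff -2).
Mutual best responses occur at (North, South) and (South, North); at each, neither player gains by switching.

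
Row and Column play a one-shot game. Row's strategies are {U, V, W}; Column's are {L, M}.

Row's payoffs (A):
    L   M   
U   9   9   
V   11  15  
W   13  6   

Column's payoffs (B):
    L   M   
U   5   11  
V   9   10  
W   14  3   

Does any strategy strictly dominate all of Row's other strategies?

A strategy is strictly dominant if it gives Row a strictly higher payoff than every other strategy, against every choice by the opponent.
U is not dominant: against L, V gives 11 > 9.
V is not dominant: against L, W gives 13 > 11.
W is not dominant: against M, U gives 9 > 6.
No single strategy is best against every opponent action.

None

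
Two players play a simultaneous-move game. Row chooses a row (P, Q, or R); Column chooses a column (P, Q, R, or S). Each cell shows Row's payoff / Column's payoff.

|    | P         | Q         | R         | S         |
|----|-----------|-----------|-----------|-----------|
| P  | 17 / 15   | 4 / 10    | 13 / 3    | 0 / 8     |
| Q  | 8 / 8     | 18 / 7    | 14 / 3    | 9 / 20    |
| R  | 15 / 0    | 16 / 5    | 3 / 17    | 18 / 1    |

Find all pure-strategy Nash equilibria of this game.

(P, P)

Check mutual best responses: a cell is a NE iff neither player can gain by unilaterally deviating.
Row's best responses — vs P: P (payoff 17); vs Q: Q (payoff 18); vs R: Q (payoff 14); vs S: R (payoff 18).
Column's best responses — vs P: P (payoff 15); vs Q: S (payoff 20); vs R: R (payoff 17).
The only mutual best response is (P, P); neither player gains by switching there.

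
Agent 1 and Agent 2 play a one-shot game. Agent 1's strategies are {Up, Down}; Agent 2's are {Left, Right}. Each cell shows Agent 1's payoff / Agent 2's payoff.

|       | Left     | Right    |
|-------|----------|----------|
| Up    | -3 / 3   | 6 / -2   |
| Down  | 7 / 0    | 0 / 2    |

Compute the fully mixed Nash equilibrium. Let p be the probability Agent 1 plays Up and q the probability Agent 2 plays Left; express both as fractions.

p = 2/7, q = 3/8

In a mixed NE each player is indifferent between their pure strategies, so the opponent's mix sets the indifference.
Agent 2 indifferent between Left and Right: p·3 + (1−p)·0 = p·(-2) + (1−p)·2 ⟹ 0 + 3p = 2 + (-4)p ⟹ p = 2/7.
Agent 1 indifferent between Up and Down: q·(-3) + (1−q)·6 = q·7 + (1−q)·0 ⟹ 6 + (-9)q = 0 + 7q ⟹ q = 3/8.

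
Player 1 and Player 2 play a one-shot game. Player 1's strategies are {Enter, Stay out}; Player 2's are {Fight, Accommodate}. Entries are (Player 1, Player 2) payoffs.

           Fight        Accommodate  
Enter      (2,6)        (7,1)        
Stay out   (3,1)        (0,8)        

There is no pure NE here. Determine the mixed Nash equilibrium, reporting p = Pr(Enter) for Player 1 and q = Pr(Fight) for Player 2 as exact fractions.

Each player's mixing probability is pinned down by making the *other* player indifferent.
Player 2 indifferent between Fight and Accommodate: p·6 + (1−p)·1 = p·1 + (1−p)·8 ⟹ 1 + 5p = 8 + (-7)p ⟹ p = 7/12.
Player 1 indifferent between Enter and Stay out: q·2 + (1−q)·7 = q·3 + (1−q)·0 ⟹ 7 + (-5)q = 0 + 3q ⟹ q = 7/8.

p = 7/12, q = 7/8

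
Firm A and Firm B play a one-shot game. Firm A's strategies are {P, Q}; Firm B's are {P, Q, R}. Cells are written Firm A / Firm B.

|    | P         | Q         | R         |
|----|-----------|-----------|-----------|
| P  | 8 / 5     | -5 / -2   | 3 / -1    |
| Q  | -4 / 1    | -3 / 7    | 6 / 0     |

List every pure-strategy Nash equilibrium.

Check mutual best responses: a cell is a NE iff neither player can gain by unilaterally deviating.
Firm A's best responses — vs P: P (payoff 8); vs Q: Q (payoff -3); vs R: Q (payoff 6).
Firm B's best responses — vs P: P (payoff 5); vs Q: Q (payoff 7).
Mutual best responses occur at (P, P) and (Q, Q); at each, neither player gains by switching.

(P, P) and (Q, Q)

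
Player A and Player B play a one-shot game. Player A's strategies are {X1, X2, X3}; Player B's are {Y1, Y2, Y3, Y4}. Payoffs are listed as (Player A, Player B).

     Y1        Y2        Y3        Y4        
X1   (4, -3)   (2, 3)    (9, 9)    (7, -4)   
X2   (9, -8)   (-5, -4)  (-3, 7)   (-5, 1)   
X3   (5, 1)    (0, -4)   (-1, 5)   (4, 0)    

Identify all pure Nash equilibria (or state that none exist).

A profile is a Nash equilibrium when each player is best-responding to the other.
Player A's best responses — vs Y1: X2 (payoff 9); vs Y2: X1 (payoff 2); vs Y3: X1 (payoff 9); vs Y4: X1 (payoff 7).
Player B's best responses — vs X1: Y3 (payoff 9); vs X2: Y3 (payoff 7); vs X3: Y3 (payoff 5).
The only mutual best response is (X1, Y3); neither player gains by switching there.

(X1, Y3)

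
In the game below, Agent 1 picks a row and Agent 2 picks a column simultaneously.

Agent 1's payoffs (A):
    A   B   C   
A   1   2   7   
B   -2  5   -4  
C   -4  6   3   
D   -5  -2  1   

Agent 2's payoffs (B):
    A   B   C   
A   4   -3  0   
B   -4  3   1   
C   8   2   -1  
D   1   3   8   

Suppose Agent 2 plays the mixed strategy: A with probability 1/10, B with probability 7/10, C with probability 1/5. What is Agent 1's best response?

Compute Agent 1's expected payoff from each pure strategy against the given mix.
A: (1/10)·1 + (7/10)·2 + (1/5)·7 = 29/10
B: (1/10)·(-2) + (7/10)·5 + (1/5)·(-4) = 5/2
C: (1/10)·(-4) + (7/10)·6 + (1/5)·3 = 22/5
D: (1/10)·(-5) + (7/10)·(-2) + (1/5)·1 = -17/10
Highest expected payoff is 22/5, from C.

C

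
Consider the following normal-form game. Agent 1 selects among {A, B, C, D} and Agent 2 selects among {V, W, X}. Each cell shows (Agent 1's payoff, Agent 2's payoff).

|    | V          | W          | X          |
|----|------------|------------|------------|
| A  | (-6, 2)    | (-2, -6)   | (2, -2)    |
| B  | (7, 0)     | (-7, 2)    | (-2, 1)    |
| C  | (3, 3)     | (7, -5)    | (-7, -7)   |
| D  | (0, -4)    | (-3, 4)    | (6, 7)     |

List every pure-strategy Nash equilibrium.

(D, X)

A profile is a Nash equilibrium when each player is best-responding to the other.
Agent 1's best responses — vs V: B (payoff 7); vs W: C (payoff 7); vs X: D (payoff 6).
Agent 2's best responses — vs A: V (payoff 2); vs B: W (payoff 2); vs C: V (payoff 3); vs D: X (payoff 7).
The only mutual best response is (D, X); neither player gains by switching there.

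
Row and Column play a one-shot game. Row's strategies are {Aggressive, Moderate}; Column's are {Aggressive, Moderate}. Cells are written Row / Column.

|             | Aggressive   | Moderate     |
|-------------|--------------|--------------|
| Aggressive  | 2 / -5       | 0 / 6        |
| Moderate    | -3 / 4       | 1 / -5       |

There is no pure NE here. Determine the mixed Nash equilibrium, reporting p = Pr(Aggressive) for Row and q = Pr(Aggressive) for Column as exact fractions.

Each player's mixing probability is pinned down by making the *other* player indifferent.
Column indifferent between Aggressive and Moderate: p·(-5) + (1−p)·4 = p·6 + (1−p)·(-5) ⟹ 4 + (-9)p = (-5) + 11p ⟹ p = 9/20.
Row indifferent between Aggressive and Moderate: q·2 + (1−q)·0 = q·(-3) + (1−q)·1 ⟹ 0 + 2q = 1 + (-4)q ⟹ q = 1/6.

p = 9/20, q = 1/6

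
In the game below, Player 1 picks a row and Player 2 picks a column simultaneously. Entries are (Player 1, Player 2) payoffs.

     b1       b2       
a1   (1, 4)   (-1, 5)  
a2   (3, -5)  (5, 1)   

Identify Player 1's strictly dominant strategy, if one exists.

a2

A strategy is strictly dominant if it gives Player 1 a strictly higher payoff than every other strategy, against every choice by the opponent.
a2 strictly dominates: vs b1: 3 > 1; vs b2: 5 > -1.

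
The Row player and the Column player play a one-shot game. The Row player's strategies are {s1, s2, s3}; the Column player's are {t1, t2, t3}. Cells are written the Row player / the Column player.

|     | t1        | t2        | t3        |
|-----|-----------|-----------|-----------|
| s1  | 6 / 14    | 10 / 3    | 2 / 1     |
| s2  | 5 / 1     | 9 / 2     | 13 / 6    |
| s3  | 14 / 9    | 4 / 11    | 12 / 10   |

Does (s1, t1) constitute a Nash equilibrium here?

Holding the Column player at t1: the Row player gets 6 from s1 but could get 14 by switching to s3. The Row player has a profitable deviation.

No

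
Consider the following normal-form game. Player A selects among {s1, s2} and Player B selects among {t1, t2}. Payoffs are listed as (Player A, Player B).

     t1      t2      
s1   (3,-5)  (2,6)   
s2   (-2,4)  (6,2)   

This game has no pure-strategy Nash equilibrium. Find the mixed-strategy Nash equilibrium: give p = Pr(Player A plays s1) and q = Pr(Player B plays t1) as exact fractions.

p = 2/13, q = 4/9

In a mixed NE each player is indifferent between their pure strategies, so the opponent's mix sets the indifference.
Player B indifferent between t1 and t2: p·(-5) + (1−p)·4 = p·6 + (1−p)·2 ⟹ 4 + (-9)p = 2 + 4p ⟹ p = 2/13.
Player A indifferent between s1 and s2: q·3 + (1−q)·2 = q·(-2) + (1−q)·6 ⟹ 2 + 1q = 6 + (-8)q ⟹ q = 4/9.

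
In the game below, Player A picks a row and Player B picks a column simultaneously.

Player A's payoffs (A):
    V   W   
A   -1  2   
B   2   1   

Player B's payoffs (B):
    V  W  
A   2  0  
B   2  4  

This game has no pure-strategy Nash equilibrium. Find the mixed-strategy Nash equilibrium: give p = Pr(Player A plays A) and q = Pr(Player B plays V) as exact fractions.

p = 1/2, q = 1/4

In a mixed NE each player is indifferent between their pure strategies, so the opponent's mix sets the indifference.
Player B indifferent between V and W: p·2 + (1−p)·2 = p·0 + (1−p)·4 ⟹ 2 + 0p = 4 + (-4)p ⟹ p = 1/2.
Player A indifferent between A and B: q·(-1) + (1−q)·2 = q·2 + (1−q)·1 ⟹ 2 + (-3)q = 1 + 1q ⟹ q = 1/4.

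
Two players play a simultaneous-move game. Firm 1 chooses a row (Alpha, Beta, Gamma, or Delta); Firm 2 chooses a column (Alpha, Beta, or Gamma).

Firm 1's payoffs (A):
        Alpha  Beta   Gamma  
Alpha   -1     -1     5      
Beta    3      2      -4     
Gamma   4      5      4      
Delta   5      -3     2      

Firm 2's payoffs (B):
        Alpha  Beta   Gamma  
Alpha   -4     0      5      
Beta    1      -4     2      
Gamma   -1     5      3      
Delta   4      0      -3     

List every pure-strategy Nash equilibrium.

(Alpha, Gamma), (Gamma, Beta), and (Delta, Alpha)

A profile is a Nash equilibrium when each player is best-responding to the other.
Firm 1's best responses — vs Alpha: Delta (payoff 5); vs Beta: Gamma (payoff 5); vs Gamma: Alpha (payoff 5).
Firm 2's best responses — vs Alpha: Gamma (payoff 5); vs Beta: Gamma (payoff 2); vs Gamma: Beta (payoff 5); vs Delta: Alpha (payoff 4).
Mutual best responses occur at (Alpha, Gamma), (Gamma, Beta), and (Delta, Alpha); at each, neither player gains by switching.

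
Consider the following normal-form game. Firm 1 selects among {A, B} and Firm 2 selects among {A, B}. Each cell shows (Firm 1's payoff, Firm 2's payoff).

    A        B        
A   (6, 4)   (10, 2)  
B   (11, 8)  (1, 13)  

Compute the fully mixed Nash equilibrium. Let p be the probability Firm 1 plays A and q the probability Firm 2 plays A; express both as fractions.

p = 5/7, q = 9/14

In a mixed NE each player is indifferent between their pure strategies, so the opponent's mix sets the indifference.
Firm 2 indifferent between A and B: p·4 + (1−p)·8 = p·2 + (1−p)·13 ⟹ 8 + (-4)p = 13 + (-11)p ⟹ p = 5/7.
Firm 1 indifferent between A and B: q·6 + (1−q)·10 = q·11 + (1−q)·1 ⟹ 10 + (-4)q = 1 + 10q ⟹ q = 9/14.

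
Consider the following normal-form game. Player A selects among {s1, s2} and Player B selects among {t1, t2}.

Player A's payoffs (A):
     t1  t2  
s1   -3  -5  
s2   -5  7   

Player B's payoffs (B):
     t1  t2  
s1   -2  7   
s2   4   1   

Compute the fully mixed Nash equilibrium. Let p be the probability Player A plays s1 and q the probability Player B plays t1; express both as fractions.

p = 1/4, q = 6/7

In a mixed NE each player is indifferent between their pure strategies, so the opponent's mix sets the indifference.
Player B indifferent between t1 and t2: p·(-2) + (1−p)·4 = p·7 + (1−p)·1 ⟹ 4 + (-6)p = 1 + 6p ⟹ p = 1/4.
Player A indifferent between s1 and s2: q·(-3) + (1−q)·(-5) = q·(-5) + (1−q)·7 ⟹ (-5) + 2q = 7 + (-12)q ⟹ q = 6/7.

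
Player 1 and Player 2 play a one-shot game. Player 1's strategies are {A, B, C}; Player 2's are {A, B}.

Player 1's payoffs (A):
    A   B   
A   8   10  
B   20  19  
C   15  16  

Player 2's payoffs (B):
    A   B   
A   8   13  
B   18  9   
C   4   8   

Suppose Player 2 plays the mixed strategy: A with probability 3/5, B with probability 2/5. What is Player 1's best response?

B

Compute Player 1's expected payoff from each pure strategy against the given mix.
A: (3/5)·8 + (2/5)·10 = 44/5
B: (3/5)·20 + (2/5)·19 = 98/5
C: (3/5)·15 + (2/5)·16 = 77/5
Highest expected payoff is 98/5, from B.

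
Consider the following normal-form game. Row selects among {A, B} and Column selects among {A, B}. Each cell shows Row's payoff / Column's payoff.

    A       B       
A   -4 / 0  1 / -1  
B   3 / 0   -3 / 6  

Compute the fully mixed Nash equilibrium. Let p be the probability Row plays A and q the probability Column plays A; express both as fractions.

Each player's mixing probability is pinned down by making the *other* player indifferent.
Column indifferent between A and B: p·0 + (1−p)·0 = p·(-1) + (1−p)·6 ⟹ 0 + 0p = 6 + (-7)p ⟹ p = 6/7.
Row indifferent between A and B: q·(-4) + (1−q)·1 = q·3 + (1−q)·(-3) ⟹ 1 + (-5)q = (-3) + 6q ⟹ q = 4/11.

p = 6/7, q = 4/11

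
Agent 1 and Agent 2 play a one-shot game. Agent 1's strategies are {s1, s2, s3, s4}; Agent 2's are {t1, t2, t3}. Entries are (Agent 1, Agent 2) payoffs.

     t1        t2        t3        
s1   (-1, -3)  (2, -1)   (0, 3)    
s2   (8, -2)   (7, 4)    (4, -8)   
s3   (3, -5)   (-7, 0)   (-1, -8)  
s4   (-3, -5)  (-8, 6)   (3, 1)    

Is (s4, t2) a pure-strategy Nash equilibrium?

No

Holding Agent 2 at t2: Agent 1 gets -8 from s4 but could get 7 by switching to s2. Agent 1 has a profitable deviation.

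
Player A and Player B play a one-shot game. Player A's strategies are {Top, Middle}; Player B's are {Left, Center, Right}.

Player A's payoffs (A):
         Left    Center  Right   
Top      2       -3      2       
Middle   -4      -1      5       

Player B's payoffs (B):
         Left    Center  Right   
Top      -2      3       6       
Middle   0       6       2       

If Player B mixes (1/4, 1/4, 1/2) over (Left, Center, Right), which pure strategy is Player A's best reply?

Middle

Player A's best reply maximizes expected payoff against the mix.
Top: (1/4)·2 + (1/4)·(-3) + (1/2)·2 = 3/4
Middle: (1/4)·(-4) + (1/4)·(-1) + (1/2)·5 = 5/4
Highest expected payoff is 5/4, from Middle.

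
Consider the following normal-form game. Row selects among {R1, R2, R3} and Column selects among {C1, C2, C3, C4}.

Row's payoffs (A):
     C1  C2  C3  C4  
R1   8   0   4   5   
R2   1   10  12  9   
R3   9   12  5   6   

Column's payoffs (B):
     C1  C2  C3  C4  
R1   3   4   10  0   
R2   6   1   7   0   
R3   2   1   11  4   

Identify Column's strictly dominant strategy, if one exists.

C3

Check whether one of Column's strategies beats all alternatives regardless of what the opponent does.
C3 strictly dominates: vs R1: 10 > each of {3, 4, 0}; vs R2: 7 > each of {6, 1, 0}; vs R3: 11 > each of {2, 1, 4}.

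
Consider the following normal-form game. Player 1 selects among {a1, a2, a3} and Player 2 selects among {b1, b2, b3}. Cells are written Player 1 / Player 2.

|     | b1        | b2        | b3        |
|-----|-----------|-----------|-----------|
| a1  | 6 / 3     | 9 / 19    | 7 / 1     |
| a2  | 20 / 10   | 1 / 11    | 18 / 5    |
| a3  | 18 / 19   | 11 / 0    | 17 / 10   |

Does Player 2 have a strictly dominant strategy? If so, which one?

None

Check whether one of Player 2's strategies beats all alternatives regardless of what the opponent does.
b1 is not dominant: against a1, b2 gives 19 > 3.
b2 is not dominant: against a3, b1 gives 19 > 0.
b3 is not dominant: against a1, b1 gives 3 > 1.
No single strategy is best against every opponent action.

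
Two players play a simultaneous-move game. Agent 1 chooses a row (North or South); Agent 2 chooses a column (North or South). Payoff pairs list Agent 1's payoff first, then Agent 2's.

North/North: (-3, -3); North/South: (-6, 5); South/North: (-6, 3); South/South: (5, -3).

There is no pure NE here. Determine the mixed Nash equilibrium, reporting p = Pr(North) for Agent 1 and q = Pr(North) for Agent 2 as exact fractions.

In a mixed NE each player is indifferent between their pure strategies, so the opponent's mix sets the indifference.
Agent 2 indifferent between North and South: p·(-3) + (1−p)·3 = p·5 + (1−p)·(-3) ⟹ 3 + (-6)p = (-3) + 8p ⟹ p = 3/7.
Agent 1 indifferent between North and South: q·(-3) + (1−q)·(-6) = q·(-6) + (1−q)·5 ⟹ (-6) + 3q = 5 + (-11)q ⟹ q = 11/14.

p = 3/7, q = 11/14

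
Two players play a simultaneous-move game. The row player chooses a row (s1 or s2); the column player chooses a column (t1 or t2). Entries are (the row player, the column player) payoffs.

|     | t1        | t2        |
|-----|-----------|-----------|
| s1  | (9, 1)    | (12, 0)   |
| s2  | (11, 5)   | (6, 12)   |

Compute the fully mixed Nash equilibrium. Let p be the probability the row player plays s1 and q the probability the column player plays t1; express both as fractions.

Each player's mixing probability is pinned down by making the *other* player indifferent.
The column player indifferent between t1 and t2: p·1 + (1−p)·5 = p·0 + (1−p)·12 ⟹ 5 + (-4)p = 12 + (-12)p ⟹ p = 7/8.
The row player indifferent between s1 and s2: q·9 + (1−q)·12 = q·11 + (1−q)·6 ⟹ 12 + (-3)q = 6 + 5q ⟹ q = 3/4.

p = 7/8, q = 3/4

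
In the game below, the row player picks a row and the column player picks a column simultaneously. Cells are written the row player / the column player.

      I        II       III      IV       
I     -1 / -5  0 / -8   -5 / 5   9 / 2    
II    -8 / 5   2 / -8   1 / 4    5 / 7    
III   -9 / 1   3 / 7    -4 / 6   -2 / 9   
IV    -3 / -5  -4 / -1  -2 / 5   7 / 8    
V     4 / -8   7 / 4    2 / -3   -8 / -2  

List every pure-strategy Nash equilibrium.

(V, II)

Check mutual best responses: a cell is a NE iff neither player can gain by unilaterally deviating.
The row player's best responses — vs I: V (payoff 4); vs II: V (payoff 7); vs III: V (payoff 2); vs IV: I (payoff 9).
The column player's best responses — vs I: III (payoff 5); vs II: IV (payoff 7); vs III: IV (payoff 9); vs IV: IV (payoff 8); vs V: II (payoff 4).
The only mutual best response is (V, II); neither player gains by switching there.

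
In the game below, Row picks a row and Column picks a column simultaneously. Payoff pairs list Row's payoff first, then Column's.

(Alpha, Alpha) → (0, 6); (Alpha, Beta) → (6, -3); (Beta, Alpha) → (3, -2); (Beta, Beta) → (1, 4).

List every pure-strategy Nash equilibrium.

Check mutual best responses: a cell is a NE iff neither player can gain by unilaterally deviating.
Row's best responses — vs Alpha: Beta (payoff 3); vs Beta: Alpha (payoff 6).
Column's best responses — vs Alpha: Alpha (payoff 6); vs Beta: Beta (payoff 4).
No cell has both players best-responding. For instance, Row's best reply to Alpha is Beta, but against Beta Column prefers Beta over Alpha.

There is no pure-strategy Nash equilibrium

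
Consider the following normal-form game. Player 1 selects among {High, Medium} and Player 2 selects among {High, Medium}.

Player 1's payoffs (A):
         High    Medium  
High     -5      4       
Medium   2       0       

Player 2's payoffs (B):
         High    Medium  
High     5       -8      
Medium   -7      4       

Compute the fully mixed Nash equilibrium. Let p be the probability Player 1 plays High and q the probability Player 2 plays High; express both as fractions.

p = 11/24, q = 4/11

Each player's mixing probability is pinned down by making the *other* player indifferent.
Player 2 indifferent between High and Medium: p·5 + (1−p)·(-7) = p·(-8) + (1−p)·4 ⟹ (-7) + 12p = 4 + (-12)p ⟹ p = 11/24.
Player 1 indifferent between High and Medium: q·(-5) + (1−q)·4 = q·2 + (1−q)·0 ⟹ 4 + (-9)q = 0 + 2q ⟹ q = 4/11.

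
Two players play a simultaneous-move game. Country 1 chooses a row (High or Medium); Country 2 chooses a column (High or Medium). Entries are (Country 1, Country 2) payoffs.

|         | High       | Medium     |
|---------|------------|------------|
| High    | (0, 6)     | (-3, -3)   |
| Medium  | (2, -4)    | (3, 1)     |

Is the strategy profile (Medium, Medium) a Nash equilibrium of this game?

Yes

Holding Country 2 at Medium: Country 1 gets 3 from Medium, versus -3 from High. No profitable deviation for Country 1.
Holding Country 1 at Medium: Country 2 gets 1 from Medium, versus -4 from High. No profitable deviation for Country 2 either.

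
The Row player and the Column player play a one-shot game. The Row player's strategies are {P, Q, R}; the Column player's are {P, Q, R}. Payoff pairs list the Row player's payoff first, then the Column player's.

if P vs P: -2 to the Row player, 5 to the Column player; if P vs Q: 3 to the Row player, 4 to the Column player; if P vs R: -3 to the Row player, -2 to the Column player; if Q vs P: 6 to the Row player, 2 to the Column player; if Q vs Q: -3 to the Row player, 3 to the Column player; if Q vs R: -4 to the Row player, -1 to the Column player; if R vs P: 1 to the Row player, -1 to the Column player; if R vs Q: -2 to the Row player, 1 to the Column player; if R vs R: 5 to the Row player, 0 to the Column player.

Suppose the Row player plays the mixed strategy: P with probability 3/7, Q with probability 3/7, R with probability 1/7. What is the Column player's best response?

Q

The Column player's best reply maximizes expected payoff against the mix.
P: (3/7)·5 + (3/7)·2 + (1/7)·(-1) = 20/7
Q: (3/7)·4 + (3/7)·3 + (1/7)·1 = 22/7
R: (3/7)·(-2) + (3/7)·(-1) + (1/7)·0 = -9/7
Highest expected payoff is 22/7, from Q.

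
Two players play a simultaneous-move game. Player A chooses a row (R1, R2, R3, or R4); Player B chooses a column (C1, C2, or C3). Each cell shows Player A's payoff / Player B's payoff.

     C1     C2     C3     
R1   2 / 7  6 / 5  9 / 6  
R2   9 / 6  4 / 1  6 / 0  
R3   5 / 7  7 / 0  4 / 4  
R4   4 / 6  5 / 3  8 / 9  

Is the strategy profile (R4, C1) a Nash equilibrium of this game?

Holding Player B at C1: Player A gets 4 from R4 but could get 9 by switching to R2. Player A has a profitable deviation.

No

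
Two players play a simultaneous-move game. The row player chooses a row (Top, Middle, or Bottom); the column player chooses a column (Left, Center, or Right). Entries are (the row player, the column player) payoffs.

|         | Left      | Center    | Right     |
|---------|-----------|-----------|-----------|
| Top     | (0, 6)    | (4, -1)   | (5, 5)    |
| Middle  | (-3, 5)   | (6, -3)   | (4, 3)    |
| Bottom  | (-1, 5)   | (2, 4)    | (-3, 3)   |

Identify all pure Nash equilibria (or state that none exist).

Check mutual best responses: a cell is a NE iff neither player can gain by unilaterally deviating.
The row player's best responses — vs Left: Top (payoff 0); vs Center: Middle (payoff 6); vs Right: Top (payoff 5).
The column player's best responses — vs Top: Left (payoff 6); vs Middle: Left (payoff 5); vs Bottom: Left (payoff 5).
The only mutual best response is (Top, Left); neither player gains by switching there.

(Top, Left)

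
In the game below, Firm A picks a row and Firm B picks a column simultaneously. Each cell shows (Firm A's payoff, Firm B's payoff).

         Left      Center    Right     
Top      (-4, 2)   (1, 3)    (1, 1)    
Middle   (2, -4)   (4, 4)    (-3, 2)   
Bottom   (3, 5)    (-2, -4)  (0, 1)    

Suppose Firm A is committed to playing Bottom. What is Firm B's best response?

Left

With Firm A fixed at Bottom, Firm B's payoffs are: Left → 5, Center → -4, Right → 1.
The maximum is 5, achieved by Left.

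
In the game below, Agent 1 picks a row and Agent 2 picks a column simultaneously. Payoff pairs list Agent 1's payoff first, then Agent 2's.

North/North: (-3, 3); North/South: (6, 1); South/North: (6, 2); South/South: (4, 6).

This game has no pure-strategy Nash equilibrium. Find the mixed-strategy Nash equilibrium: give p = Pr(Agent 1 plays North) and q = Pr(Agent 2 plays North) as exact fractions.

In a mixed NE each player is indifferent between their pure strategies, so the opponent's mix sets the indifference.
Agent 2 indifferent between North and South: p·3 + (1−p)·2 = p·1 + (1−p)·6 ⟹ 2 + 1p = 6 + (-5)p ⟹ p = 2/3.
Agent 1 indifferent between North and South: q·(-3) + (1−q)·6 = q·6 + (1−q)·4 ⟹ 6 + (-9)q = 4 + 2q ⟹ q = 2/11.

p = 2/3, q = 2/11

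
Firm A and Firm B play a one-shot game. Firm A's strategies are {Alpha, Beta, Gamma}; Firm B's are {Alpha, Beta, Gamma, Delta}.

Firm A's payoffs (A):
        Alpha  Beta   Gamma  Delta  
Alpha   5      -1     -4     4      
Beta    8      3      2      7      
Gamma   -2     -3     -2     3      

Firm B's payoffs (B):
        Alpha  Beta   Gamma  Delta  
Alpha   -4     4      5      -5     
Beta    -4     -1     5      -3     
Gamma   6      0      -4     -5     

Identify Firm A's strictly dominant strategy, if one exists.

A strategy is strictly dominant if it gives Firm A a strictly higher payoff than every other strategy, against every choice by the opponent.
Beta strictly dominates: vs Alpha: 8 > each of {5, -2}; vs Beta: 3 > each of {-1, -3}; vs Gamma: 2 > each of {-4, -2}; vs Delta: 7 > each of {4, 3}.

Beta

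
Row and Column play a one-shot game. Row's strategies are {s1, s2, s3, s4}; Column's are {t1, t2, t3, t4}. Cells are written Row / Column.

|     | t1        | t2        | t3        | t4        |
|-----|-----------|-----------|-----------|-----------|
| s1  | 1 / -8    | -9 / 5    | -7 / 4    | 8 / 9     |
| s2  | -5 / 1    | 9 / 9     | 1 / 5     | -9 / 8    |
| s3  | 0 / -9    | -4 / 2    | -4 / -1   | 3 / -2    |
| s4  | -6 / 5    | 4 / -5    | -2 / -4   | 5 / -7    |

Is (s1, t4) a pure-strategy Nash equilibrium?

Holding Column at t4: Row gets 8 from s1, versus -9 from s2, 3 from s3, 5 from s4. No profitable deviation for Row.
Holding Row at s1: Column gets 9 from t4, versus -8 from t1, 5 from t2, 4 from t3. No profitable deviation for Column either.

Yes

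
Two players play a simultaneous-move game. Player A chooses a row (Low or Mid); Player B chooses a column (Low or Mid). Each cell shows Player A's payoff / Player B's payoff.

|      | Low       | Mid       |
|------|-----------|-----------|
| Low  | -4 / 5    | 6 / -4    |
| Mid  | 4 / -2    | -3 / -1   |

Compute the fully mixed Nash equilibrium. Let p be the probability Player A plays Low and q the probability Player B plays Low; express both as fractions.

Each player's mixing probability is pinned down by making the *other* player indifferent.
Player B indifferent between Low and Mid: p·5 + (1−p)·(-2) = p·(-4) + (1−p)·(-1) ⟹ (-2) + 7p = (-1) + (-3)p ⟹ p = 1/10.
Player A indifferent between Low and Mid: q·(-4) + (1−q)·6 = q·4 + (1−q)·(-3) ⟹ 6 + (-10)q = (-3) + 7q ⟹ q = 9/17.

p = 1/10, q = 9/17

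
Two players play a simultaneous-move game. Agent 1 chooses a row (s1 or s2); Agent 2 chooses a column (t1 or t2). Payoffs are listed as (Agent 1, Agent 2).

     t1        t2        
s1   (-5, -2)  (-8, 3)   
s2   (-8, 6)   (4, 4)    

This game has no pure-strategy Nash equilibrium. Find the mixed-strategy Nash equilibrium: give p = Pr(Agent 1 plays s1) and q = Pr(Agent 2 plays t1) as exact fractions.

p = 2/7, q = 4/5

Each player's mixing probability is pinned down by making the *other* player indifferent.
Agent 2 indifferent between t1 and t2: p·(-2) + (1−p)·6 = p·3 + (1−p)·4 ⟹ 6 + (-8)p = 4 + (-1)p ⟹ p = 2/7.
Agent 1 indifferent between s1 and s2: q·(-5) + (1−q)·(-8) = q·(-8) + (1−q)·4 ⟹ (-8) + 3q = 4 + (-12)q ⟹ q = 4/5.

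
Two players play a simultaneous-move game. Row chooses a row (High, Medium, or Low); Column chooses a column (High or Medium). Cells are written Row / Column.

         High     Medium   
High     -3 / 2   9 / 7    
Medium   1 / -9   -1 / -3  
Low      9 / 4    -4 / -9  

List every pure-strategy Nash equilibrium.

(High, Medium) and (Low, High)

Find each player's best response to every opponent strategy; NE are the intersections.
Row's best responses — vs High: Low (payoff 9); vs Medium: High (payoff 9).
Column's best responses — vs High: Medium (payoff 7); vs Medium: Medium (payoff -3); vs Low: High (payoff 4).
Mutual best responses occur at (High, Medium) and (Low, High); at each, neither player gains by switching.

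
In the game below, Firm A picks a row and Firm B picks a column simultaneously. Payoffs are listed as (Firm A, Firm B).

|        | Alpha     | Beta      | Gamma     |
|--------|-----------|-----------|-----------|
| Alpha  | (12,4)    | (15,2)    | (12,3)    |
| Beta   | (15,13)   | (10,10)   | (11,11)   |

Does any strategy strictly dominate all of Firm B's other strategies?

A strategy is strictly dominant if it gives Firm B a strictly higher payoff than every other strategy, against every choice by the opponent.
Alpha strictly dominates: vs Alpha: 4 > each of {2, 3}; vs Beta: 13 > each of {10, 11}.

Alpha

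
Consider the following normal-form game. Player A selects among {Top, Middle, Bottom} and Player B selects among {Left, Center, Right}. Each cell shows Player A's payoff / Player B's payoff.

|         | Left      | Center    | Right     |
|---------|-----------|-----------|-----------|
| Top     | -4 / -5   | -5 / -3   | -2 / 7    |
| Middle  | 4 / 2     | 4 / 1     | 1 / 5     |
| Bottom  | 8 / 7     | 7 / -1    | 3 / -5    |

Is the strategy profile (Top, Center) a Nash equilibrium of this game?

Holding Player B at Center: Player A gets -5 from Top but could get 7 by switching to Bottom. Player A has a profitable deviation.

No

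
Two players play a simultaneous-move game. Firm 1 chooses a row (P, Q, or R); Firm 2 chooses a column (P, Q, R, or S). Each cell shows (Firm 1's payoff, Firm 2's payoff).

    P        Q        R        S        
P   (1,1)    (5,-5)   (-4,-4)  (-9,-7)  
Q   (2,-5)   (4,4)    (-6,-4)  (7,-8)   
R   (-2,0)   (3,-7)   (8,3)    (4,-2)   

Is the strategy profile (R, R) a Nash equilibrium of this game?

Holding Firm 2 at R: Firm 1 gets 8 from R, versus -4 from P, -6 from Q. No profitable deviation for Firm 1.
Holding Firm 1 at R: Firm 2 gets 3 from R, versus 0 from P, -7 from Q, -2 from S. No profitable deviation for Firm 2 either.

Yes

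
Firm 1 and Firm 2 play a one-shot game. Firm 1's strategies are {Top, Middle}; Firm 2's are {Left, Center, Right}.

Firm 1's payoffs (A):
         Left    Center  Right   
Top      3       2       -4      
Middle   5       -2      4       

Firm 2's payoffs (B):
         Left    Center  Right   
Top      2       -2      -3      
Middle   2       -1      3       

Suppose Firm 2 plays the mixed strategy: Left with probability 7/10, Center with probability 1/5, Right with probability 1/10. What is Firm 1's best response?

Firm 1's best reply maximizes expected payoff against the mix.
Top: (7/10)·3 + (1/5)·2 + (1/10)·(-4) = 21/10
Middle: (7/10)·5 + (1/5)·(-2) + (1/10)·4 = 7/2
Highest expected payoff is 7/2, from Middle.

Middle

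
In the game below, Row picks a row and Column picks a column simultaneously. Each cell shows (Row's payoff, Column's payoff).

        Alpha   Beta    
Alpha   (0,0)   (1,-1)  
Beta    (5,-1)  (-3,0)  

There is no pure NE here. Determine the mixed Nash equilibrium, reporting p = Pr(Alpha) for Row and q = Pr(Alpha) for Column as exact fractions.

p = 1/2, q = 4/9

Each player's mixing probability is pinned down by making the *other* player indifferent.
Column indifferent between Alpha and Beta: p·0 + (1−p)·(-1) = p·(-1) + (1−p)·0 ⟹ (-1) + 1p = 0 + (-1)p ⟹ p = 1/2.
Row indifferent between Alpha and Beta: q·0 + (1−q)·1 = q·5 + (1−q)·(-3) ⟹ 1 + (-1)q = (-3) + 8q ⟹ q = 4/9.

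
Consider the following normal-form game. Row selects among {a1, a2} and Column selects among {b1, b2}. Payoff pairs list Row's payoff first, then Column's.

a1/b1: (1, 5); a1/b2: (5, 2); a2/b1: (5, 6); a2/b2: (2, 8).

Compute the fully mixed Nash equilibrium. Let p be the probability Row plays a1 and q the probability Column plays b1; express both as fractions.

p = 2/5, q = 3/7

Each player's mixing probability is pinned down by making the *other* player indifferent.
Column indifferent between b1 and b2: p·5 + (1−p)·6 = p·2 + (1−p)·8 ⟹ 6 + (-1)p = 8 + (-6)p ⟹ p = 2/5.
Row indifferent between a1 and a2: q·1 + (1−q)·5 = q·5 + (1−q)·2 ⟹ 5 + (-4)q = 2 + 3q ⟹ q = 3/7.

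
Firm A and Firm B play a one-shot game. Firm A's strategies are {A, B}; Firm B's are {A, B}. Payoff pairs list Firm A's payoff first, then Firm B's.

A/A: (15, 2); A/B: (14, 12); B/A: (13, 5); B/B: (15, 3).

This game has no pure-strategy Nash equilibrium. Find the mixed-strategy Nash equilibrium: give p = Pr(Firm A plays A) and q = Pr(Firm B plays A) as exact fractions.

In a mixed NE each player is indifferent between their pure strategies, so the opponent's mix sets the indifference.
Firm B indifferent between A and B: p·2 + (1−p)·5 = p·12 + (1−p)·3 ⟹ 5 + (-3)p = 3 + 9p ⟹ p = 1/6.
Firm A indifferent between A and B: q·15 + (1−q)·14 = q·13 + (1−q)·15 ⟹ 14 + 1q = 15 + (-2)q ⟹ q = 1/3.

p = 1/6, q = 1/3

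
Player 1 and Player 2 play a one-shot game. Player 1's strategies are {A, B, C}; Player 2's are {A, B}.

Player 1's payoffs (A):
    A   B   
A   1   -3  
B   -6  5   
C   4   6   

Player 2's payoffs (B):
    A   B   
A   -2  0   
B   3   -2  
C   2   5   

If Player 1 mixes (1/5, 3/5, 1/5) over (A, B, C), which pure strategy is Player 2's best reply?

A

Compute Player 2's expected payoff from each pure strategy against the given mix.
A: (1/5)·(-2) + (3/5)·3 + (1/5)·2 = 9/5
B: (1/5)·0 + (3/5)·(-2) + (1/5)·5 = -1/5
Highest expected payoff is 9/5, from A.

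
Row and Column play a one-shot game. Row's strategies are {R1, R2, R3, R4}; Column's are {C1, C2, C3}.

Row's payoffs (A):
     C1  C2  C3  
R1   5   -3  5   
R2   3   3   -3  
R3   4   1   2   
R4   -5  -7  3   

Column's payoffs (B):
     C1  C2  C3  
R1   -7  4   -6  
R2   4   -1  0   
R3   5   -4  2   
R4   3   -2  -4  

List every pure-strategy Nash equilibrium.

None

A profile is a Nash equilibrium when each player is best-responding to the other.
Row's best responses — vs C1: R1 (payoff 5); vs C2: R2 (payoff 3); vs C3: R1 (payoff 5).
Column's best responses — vs R1: C2 (payoff 4); vs R2: C1 (payoff 4); vs R3: C1 (payoff 5); vs R4: C1 (payoff 3).
No cell has both players best-responding. For instance, Row's best reply to C3 is R1, but against R1 Column prefers C2 over C3.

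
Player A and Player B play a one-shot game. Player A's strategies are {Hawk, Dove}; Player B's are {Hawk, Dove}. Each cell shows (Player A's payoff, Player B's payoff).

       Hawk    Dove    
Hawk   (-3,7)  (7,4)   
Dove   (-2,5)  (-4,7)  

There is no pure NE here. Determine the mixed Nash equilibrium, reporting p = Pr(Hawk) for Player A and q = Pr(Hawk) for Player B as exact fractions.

In a mixed NE each player is indifferent between their pure strategies, so the opponent's mix sets the indifference.
Player B indifferent between Hawk and Dove: p·7 + (1−p)·5 = p·4 + (1−p)·7 ⟹ 5 + 2p = 7 + (-3)p ⟹ p = 2/5.
Player A indifferent between Hawk and Dove: q·(-3) + (1−q)·7 = q·(-2) + (1−q)·(-4) ⟹ 7 + (-10)q = (-4) + 2q ⟹ q = 11/12.

p = 2/5, q = 11/12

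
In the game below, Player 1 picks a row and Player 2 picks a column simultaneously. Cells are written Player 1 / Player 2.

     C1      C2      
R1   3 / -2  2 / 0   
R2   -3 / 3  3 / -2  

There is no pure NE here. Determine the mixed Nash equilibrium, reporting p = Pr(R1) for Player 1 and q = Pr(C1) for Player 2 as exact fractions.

p = 5/7, q = 1/7

Each player's mixing probability is pinned down by making the *other* player indifferent.
Player 2 indifferent between C1 and C2: p·(-2) + (1−p)·3 = p·0 + (1−p)·(-2) ⟹ 3 + (-5)p = (-2) + 2p ⟹ p = 5/7.
Player 1 indifferent between R1 and R2: q·3 + (1−q)·2 = q·(-3) + (1−q)·3 ⟹ 2 + 1q = 3 + (-6)q ⟹ q = 1/7.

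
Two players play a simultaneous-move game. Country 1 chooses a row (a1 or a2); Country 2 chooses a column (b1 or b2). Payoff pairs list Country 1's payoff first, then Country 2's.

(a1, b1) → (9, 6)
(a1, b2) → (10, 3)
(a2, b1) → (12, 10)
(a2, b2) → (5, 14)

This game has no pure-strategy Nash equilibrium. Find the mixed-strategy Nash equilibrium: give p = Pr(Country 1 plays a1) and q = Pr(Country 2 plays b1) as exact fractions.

p = 4/7, q = 5/8

Each player's mixing probability is pinned down by making the *other* player indifferent.
Country 2 indifferent between b1 and b2: p·6 + (1−p)·10 = p·3 + (1−p)·14 ⟹ 10 + (-4)p = 14 + (-11)p ⟹ p = 4/7.
Country 1 indifferent between a1 and a2: q·9 + (1−q)·10 = q·12 + (1−q)·5 ⟹ 10 + (-1)q = 5 + 7q ⟹ q = 5/8.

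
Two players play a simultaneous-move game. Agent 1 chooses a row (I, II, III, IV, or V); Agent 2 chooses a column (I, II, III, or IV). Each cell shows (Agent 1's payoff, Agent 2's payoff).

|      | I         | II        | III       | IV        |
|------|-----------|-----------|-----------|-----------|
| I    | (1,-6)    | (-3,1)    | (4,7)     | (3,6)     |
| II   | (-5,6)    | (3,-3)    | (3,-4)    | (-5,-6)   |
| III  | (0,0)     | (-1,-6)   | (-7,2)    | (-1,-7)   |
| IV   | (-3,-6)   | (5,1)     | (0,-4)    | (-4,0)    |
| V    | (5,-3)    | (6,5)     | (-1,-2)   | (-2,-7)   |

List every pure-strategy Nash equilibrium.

(I, III) and (V, II)

A profile is a Nash equilibrium when each player is best-responding to the other.
Agent 1's best responses — vs I: V (payoff 5); vs II: V (payoff 6); vs III: I (payoff 4); vs IV: I (payoff 3).
Agent 2's best responses — vs I: III (payoff 7); vs II: I (payoff 6); vs III: III (payoff 2); vs IV: II (payoff 1); vs V: II (payoff 5).
Mutual best responses occur at (I, III) and (V, II); at each, neither player gains by switching.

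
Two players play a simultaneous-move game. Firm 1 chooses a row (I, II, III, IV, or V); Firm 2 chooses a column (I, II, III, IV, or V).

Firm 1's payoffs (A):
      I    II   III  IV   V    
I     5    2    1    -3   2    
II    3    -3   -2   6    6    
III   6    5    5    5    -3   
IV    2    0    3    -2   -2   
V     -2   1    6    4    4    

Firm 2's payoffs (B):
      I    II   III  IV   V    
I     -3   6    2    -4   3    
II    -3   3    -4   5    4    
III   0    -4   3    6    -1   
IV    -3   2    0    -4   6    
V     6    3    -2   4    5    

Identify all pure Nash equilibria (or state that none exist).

A profile is a Nash equilibrium when each player is best-responding to the other.
Firm 1's best responses — vs I: III (payoff 6); vs II: III (payoff 5); vs III: V (payoff 6); vs IV: II (payoff 6); vs V: II (payoff 6).
Firm 2's best responses — vs I: II (payoff 6); vs II: IV (payoff 5); vs III: IV (payoff 6); vs IV: V (payoff 6); vs V: I (payoff 6).
The only mutual best response is (II, IV); neither player gains by switching there.

(II, IV)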